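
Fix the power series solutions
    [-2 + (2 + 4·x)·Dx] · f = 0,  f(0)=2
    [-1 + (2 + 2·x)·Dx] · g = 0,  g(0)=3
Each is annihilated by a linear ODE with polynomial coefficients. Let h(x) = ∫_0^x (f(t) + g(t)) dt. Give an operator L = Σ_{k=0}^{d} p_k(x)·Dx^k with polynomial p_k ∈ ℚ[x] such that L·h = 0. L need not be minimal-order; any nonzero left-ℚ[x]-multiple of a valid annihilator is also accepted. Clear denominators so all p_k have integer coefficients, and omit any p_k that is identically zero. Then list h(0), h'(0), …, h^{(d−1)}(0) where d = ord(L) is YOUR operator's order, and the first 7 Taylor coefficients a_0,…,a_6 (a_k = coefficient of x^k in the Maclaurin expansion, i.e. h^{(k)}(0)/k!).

L = -Dx + (3 + 4·x)·Dx^2 + (2 + 6·x + 4·x^2)·Dx^3  (order 3).
h: a_k = 0, 5, 7/4, -11/24, 19/64, -35/128, 469/1536, …
ICs: h(0) = 0, h′(0) = 5, h′′(0) = 7/2.

f: a_k = 2, 2, -1, 1, -5/4, 7/4, -21/8, …
g: a_k = 3, 3/2, -3/8, 3/16, -15/128, 21/256, -63/1024, …
h₀=f+g: left-lcm gives L₀, ord ≤ 2.
∫: right-multiply L₀ by Dx.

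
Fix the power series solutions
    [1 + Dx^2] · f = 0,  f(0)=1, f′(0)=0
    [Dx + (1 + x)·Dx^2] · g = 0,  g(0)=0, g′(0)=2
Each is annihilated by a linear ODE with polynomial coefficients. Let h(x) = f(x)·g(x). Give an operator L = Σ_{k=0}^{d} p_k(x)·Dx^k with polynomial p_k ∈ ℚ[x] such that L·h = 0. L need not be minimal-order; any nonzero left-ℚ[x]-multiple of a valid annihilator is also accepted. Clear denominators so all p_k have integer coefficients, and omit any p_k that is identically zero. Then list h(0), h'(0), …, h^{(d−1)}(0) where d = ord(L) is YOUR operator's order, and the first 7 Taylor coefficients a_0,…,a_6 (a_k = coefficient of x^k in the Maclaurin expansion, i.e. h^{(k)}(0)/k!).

f: a_k = 1, 0, -1/2, 0, 1/24, 0, -1/720, …
g: a_k = 0, 2, -1, 2/3, -1/2, 2/5, -1/3, …
L₀ := L_f ⊗_s L_g (sym. prod.), ord ≤ 4.
L = (-3 + 6·x + 19·x^2 + 16·x^3 + 4·x^4) + (4 + 20·x + 24·x^2 + 8·x^3)·Dx + (20·x + 42·x^2 + 32·x^3 + 8·x^4)·Dx^2 + (4 + 20·x + 24·x^2 + 8·x^3)·Dx^3 + (3 + 14·x + 23·x^2 + 16·x^3 + 4·x^4)·Dx^4  (order 4).
h: a_k = 0, 2, -1, -1/3, 0, 3/20, -1/8, …
ICs: h(0) = 0, h′(0) = 2, h′′(0) = -2, h′′′(0) = -2.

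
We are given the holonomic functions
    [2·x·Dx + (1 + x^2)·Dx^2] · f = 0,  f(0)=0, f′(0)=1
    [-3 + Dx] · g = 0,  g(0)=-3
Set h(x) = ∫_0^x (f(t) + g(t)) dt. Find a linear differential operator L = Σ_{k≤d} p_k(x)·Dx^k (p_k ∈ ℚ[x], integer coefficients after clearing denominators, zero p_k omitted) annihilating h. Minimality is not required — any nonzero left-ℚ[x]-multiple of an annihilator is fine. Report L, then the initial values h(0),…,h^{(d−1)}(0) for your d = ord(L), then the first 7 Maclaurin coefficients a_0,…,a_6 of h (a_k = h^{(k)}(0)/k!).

f: a_k = 0, 1, 0, -1/3, 0, 1/5, 0, …
g: a_k = -3, -9, -27/2, -27/2, -81/8, -243/40, -243/80, …
h₀=f+g: left-lcm gives L₀, ord ≤ 3.
∫: right-multiply L₀ by Dx.
L = (6 - 18·x - 18·x^2 - 18·x^3)·Dx^2 + (-11 - 12·x^2 - 9·x^4)·Dx^3 + (3 + 2·x + 6·x^2 + 2·x^3 + 3·x^4)·Dx^4  (order 4).
h: a_k = 0, -3, -4, -9/2, -83/24, -81/40, -47/48, …
ICs: h(0) = 0, h′(0) = -3, h′′(0) = -8, h′′′(0) = -27.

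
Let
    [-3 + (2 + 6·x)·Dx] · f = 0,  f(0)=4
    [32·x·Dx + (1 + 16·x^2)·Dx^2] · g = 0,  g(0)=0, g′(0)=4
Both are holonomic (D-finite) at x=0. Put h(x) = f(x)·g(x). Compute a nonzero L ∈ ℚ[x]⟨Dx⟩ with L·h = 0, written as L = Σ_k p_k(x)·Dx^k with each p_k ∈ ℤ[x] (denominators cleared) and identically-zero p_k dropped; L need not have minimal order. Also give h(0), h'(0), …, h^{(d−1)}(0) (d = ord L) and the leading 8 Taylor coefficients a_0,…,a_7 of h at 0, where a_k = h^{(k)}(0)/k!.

f: a_k = 4, 6, -9/2, 27/4, -405/32, 1701/64, -15309/256, 72171/512, …
g: a_k = 0, 4, 0, -64/3, 0, 1024/5, 0, -16384/7, …
f·g: L₀ = L_f ⊗_s L_g, ord ≤ 1·2.
L = (27 - 192·x - 144·x^2) + (-12 + 92·x + 576·x^2 + 576·x^3)·Dx + (4 + 24·x + 100·x^2 + 384·x^3 + 576·x^4)·Dx^2  (order 2).
h: a_k = 0, 16, 24, -310/3, -101, 34583/40, 95289/80, -22966919/2240, …
ICs: h(0) = 0, h′(0) = 16.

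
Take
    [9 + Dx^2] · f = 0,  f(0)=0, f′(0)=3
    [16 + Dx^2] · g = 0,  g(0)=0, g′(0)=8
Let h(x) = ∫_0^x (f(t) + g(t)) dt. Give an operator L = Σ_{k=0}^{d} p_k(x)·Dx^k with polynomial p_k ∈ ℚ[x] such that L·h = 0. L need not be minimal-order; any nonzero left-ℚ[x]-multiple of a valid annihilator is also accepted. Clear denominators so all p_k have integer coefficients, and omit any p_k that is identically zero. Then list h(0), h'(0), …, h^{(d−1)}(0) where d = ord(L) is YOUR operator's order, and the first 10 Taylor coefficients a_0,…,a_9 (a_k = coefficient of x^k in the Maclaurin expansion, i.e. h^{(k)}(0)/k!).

L = 144·Dx + 25·Dx^3 + Dx^5  (order 5).
h: a_k = 0, 0, 11/2, 0, -155/24, 0, 2291/720, 0, -6991/8064, 0, …
ICs: h(0) = 0, h′(0) = 0, h′′(0) = 11, h′′′(0) = 0, h′′′′(0) = -155.

f: a_k = 0, 3, 0, -9/2, 0, 81/40, 0, -243/560, 0, 243/4480, …
g: a_k = 0, 8, 0, -64/3, 0, 256/15, 0, -2048/315, 0, 4096/2835, …
f+g: L₀ = lclm(L_f,L_g), ord ≤ 2+2.
h=∫₀ˣh₀: take L = L₀·Dx.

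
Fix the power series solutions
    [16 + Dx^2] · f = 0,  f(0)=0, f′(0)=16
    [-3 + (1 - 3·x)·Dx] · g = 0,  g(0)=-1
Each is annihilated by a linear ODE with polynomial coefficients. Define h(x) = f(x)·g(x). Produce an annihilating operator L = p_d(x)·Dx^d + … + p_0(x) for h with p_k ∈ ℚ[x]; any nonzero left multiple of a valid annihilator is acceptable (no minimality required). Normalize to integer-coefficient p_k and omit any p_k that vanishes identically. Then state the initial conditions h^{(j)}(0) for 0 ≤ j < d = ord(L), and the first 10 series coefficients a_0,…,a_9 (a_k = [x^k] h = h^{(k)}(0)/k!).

f: a_k = 0, 16, 0, -128/3, 0, 512/15, 0, -4096/315, 0, 8192/2835, …
g: a_k = -1, -3, -9, -27, -81, -243, -729, -2187, -6561, -19683, …
h₀=f·g: eliminate ⇒ L₀, order ≤ 2·1.
L = (-16 + 48·x) + 6·Dx + (-1 + 3·x)·Dx^2  (order 2).
h: a_k = 0, -16, -48, -304/3, -304, -14192/15, -14192/5, -2678192/315, -2678192/105, -216941744/2835, …
ICs: h(0) = 0, h′(0) = -16.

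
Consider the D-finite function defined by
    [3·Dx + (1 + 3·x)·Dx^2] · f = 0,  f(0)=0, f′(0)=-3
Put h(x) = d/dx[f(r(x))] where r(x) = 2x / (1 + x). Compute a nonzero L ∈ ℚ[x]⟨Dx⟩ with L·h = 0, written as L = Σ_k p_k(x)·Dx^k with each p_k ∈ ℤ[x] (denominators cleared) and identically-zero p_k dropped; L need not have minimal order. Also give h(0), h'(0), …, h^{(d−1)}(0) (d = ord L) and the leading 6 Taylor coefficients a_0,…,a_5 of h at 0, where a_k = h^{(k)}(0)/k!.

f: a_k = 0, -3, 9/2, -9, 81/4, -243/5, …
Substitute x→r, Dx→(1/r')Dx; clear ⇒ L₀.
h₀' ⇒ L via d/dx closure of L₀.
L = (8 + 14·x) + (1 + 8·x + 7·x^2)·Dx  (order 1).
h: a_k = -6, 48, -342, 2400, -16806, 117648, …
ICs: h(0) = -6.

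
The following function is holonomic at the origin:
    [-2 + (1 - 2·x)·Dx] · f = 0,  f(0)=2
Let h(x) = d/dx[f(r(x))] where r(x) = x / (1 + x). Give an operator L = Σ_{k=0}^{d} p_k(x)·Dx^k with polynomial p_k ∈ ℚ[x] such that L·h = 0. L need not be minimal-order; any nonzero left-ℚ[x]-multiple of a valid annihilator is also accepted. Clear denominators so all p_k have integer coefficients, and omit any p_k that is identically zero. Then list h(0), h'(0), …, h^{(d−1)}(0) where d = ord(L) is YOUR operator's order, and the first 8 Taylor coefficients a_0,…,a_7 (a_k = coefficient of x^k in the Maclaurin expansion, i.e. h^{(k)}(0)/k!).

f: a_k = 2, 4, 8, 16, 32, 64, 128, 256, …
Change of var in L_f (x↦r) gives L₀.
h₀' ⇒ L via d/dx closure of L₀.
L = 2 + (-1 + x)·Dx  (order 1).
h: a_k = 4, 8, 12, 16, 20, 24, 28, 32, …
ICs: h(0) = 4.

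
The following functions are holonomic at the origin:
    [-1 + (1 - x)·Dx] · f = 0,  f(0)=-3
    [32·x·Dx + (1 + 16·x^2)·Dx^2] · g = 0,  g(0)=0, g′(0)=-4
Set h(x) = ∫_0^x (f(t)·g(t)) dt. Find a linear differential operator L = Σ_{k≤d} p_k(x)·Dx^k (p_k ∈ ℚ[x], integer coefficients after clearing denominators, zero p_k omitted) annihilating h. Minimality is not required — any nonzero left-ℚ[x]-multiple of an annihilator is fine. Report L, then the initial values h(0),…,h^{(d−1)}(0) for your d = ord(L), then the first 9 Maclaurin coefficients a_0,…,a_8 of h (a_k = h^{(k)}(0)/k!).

L = 32·x·Dx + (2 - 32·x + 64·x^2)·Dx^2 + (-1 + x - 16·x^2 + 16·x^3)·Dx^3  (order 3).
h: a_k = 0, 0, 6, 4, -13, -52/5, 1406/15, 2812/35, -56519/70, …
ICs: h(0) = 0, h′(0) = 0, h′′(0) = 12.

f: a_k = -3, -3, -3, -3, -3, -3, -3, -3, -3, …
g: a_k = 0, -4, 0, 64/3, 0, -1024/5, 0, 16384/7, 0, …
L₀ := L_f ⊗_s L_g (sym. prod.), ord ≤ 2.
Integrate: L := L₀·Dx.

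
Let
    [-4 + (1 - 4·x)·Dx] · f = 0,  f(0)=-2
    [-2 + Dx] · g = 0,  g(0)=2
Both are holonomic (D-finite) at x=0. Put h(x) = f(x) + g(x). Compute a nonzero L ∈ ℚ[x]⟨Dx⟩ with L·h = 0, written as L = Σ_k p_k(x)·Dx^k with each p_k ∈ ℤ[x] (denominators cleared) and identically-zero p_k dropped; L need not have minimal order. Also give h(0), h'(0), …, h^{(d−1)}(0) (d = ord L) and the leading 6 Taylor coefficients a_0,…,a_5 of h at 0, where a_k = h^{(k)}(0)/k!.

f: a_k = -2, -8, -32, -128, -512, -2048, …
g: a_k = 2, 4, 4, 8/3, 4/3, 8/15, …
Weyl lclm of L_f,L_g ⇒ L₀ (ord ≤ 2).
L = (-24 - 32·x) + (14 + 16·x - 32·x^2)·Dx + (-1 + 16·x^2)·Dx^2  (order 2).
h: a_k = 0, -4, -28, -376/3, -1532/3, -30712/15, …
ICs: h(0) = 0, h′(0) = -4.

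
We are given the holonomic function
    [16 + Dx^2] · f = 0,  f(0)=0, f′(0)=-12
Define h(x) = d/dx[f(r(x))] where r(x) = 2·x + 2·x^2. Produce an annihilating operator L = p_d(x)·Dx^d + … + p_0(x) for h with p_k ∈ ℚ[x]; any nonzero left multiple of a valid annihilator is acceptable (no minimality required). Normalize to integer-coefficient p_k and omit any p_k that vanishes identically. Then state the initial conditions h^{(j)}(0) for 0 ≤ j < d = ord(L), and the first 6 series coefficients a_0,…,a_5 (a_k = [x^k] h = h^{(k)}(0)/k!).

f: a_k = 0, -12, 0, 32, 0, -128/5, …
f∘r: x↦r, Dx↦Dx/r' in L_f ⇒ L₀.
Derive L from L₀ (diff closure).
L = (76 + 512·x + 1536·x^2 + 2048·x^3 + 1024·x^4) + (-6 - 12·x)·Dx + (1 + 4·x + 4·x^2)·Dx^2  (order 2).
h: a_k = -24, -48, 768, 3072, -256, -23040, …
ICs: h(0) = -24, h′(0) = -48.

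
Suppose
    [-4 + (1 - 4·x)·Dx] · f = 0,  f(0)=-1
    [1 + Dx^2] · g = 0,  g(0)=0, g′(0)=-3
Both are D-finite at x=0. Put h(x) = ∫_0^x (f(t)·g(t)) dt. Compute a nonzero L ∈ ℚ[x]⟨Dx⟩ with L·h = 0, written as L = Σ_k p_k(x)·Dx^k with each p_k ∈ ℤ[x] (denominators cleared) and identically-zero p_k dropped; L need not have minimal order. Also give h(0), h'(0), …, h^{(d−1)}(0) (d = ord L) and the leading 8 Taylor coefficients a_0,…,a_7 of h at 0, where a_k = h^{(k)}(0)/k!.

f: a_k = -1, -4, -16, -64, -256, -1024, -4096, -16384, …
g: a_k = 0, -3, 0, 1/2, 0, -1/40, 0, 1/1680, …
Sym-product of L_f,L_g gives L₀ (≤ ord 2).
h=∫₀ˣh₀: take L = L₀·Dx.
L = (-1 + 4·x)·Dx + 8·Dx^2 + (-1 + 4·x)·Dx^3  (order 3).
h: a_k = 0, 0, 3/2, 4, 95/8, 38, 30401/240, 4343/10, …
ICs: h(0) = 0, h′(0) = 0, h′′(0) = 3.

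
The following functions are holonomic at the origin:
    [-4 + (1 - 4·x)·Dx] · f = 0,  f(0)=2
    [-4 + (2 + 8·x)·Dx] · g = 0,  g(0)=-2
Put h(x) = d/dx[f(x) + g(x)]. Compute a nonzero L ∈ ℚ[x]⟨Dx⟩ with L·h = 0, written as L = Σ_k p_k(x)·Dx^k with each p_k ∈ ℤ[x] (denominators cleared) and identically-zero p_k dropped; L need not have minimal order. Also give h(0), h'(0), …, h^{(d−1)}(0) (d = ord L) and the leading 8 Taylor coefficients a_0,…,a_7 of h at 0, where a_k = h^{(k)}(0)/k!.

L = (-144 - 192·x) + (-42 - 432·x - 672·x^2)·Dx + (5 + 12·x - 80·x^2 - 192·x^3)·Dx^2  (order 2).
h: a_k = 4, 72, 360, 2128, 9960, 50160, 225680, 1062304, …
ICs: h(0) = 4, h′(0) = 72.

f: a_k = 2, 8, 32, 128, 512, 2048, 8192, 32768, …
g: a_k = -2, -4, 4, -8, 20, -56, 168, -528, …
h₀=f+g: left-lcm gives L₀, ord ≤ 2.
Differentiate: ansatz ord ≤ ord L₀ ⇒ L.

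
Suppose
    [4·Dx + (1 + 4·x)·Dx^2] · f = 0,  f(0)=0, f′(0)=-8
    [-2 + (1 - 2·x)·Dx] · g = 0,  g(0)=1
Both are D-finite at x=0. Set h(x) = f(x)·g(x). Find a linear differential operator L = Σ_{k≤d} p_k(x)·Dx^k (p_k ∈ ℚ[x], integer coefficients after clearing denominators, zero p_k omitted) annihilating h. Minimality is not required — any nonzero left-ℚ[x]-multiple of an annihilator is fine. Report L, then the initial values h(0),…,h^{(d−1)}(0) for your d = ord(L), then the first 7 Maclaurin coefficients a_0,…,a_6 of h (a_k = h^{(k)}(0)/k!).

f: a_k = 0, -8, 16, -128/3, 128, -2048/5, 4096/3, …
g: a_k = 1, 2, 4, 8, 16, 32, 64, …
Sym-product of L_f,L_g gives L₀ (≤ ord 2).
L = 8 + 24·x·Dx + (-1 - 2·x + 8·x^2)·Dx^2  (order 2).
h: a_k = 0, -8, 0, -128/3, 128/3, -4864/15, 3584/5, …
ICs: h(0) = 0, h′(0) = -8.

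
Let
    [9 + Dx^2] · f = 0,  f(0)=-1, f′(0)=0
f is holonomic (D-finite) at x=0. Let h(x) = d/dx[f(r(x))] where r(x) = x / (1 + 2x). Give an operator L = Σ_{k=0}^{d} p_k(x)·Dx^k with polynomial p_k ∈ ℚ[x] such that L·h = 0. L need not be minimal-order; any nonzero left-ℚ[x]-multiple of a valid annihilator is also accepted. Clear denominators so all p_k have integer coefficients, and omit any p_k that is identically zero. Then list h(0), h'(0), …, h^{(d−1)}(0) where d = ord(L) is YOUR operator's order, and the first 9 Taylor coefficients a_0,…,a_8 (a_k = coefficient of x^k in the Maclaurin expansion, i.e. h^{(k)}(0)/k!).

f: a_k = -1, 0, 9/2, 0, -27/8, 0, 81/80, 0, -729/4480, …
Change of var in L_f (x↦r) gives L₀.
Differentiate: ansatz ord ≤ ord L₀ ⇒ L.
L = (33 + 96·x + 96·x^2) + (12 + 72·x + 144·x^2 + 96·x^3)·Dx + (1 + 8·x + 24·x^2 + 32·x^3 + 16·x^4)·Dx^2  (order 2).
h: a_k = 0, 9, -54, 405/2, -585, 54243/40, -47061/20, 188955/112, 2492289/280, …
ICs: h(0) = 0, h′(0) = 9.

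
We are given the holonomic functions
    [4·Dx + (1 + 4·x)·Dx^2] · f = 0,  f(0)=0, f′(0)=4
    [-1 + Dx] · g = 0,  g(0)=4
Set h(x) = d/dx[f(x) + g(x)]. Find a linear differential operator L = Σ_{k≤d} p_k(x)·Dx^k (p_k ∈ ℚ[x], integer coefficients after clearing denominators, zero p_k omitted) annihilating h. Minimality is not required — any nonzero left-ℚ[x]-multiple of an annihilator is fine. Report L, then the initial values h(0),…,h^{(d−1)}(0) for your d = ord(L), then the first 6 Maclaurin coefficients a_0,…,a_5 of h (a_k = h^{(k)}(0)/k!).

L = (-36 - 16·x) + (31 - 8·x - 16·x^2)·Dx + (5 + 24·x + 16·x^2)·Dx^2  (order 2).
h: a_k = 8, -12, 66, -766/3, 6145/6, -122879/30, …
ICs: h(0) = 8, h′(0) = -12.

f: a_k = 0, 4, -8, 64/3, -64, 1024/5, …
g: a_k = 4, 4, 2, 2/3, 1/6, 1/30, …
Weyl lclm of L_f,L_g ⇒ L₀ (ord ≤ 3).
Derive L from L₀ (diff closure).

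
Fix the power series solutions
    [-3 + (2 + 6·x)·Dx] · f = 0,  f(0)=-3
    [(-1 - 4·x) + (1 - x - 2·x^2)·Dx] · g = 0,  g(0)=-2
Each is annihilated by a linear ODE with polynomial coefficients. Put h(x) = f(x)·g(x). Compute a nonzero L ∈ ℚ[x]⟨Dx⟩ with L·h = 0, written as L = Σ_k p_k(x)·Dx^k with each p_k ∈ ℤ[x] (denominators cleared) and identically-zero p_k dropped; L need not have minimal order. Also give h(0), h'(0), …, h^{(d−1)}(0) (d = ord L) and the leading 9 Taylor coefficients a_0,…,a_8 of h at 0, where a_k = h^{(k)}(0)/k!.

f: a_k = -3, -9/2, 27/8, -81/16, 1215/128, -5103/256, 45927/1024, -216513/2048, 8444007/32768, …
g: a_k = -2, -2, -6, -10, -22, -42, -86, -170, -342, …
Product ⇒ symmetric product L₀, ord ≤ 1.
L = (5 + 11·x + 18·x^2) + (-2 - 4·x + 10·x^2 + 12·x^3)·Dx  (order 1).
h: a_k = 6, 15, 81/4, 483/8, 5241/64, 31041/128, 162093/512, 1037355/1024, 18527625/16384, …
ICs: h(0) = 6.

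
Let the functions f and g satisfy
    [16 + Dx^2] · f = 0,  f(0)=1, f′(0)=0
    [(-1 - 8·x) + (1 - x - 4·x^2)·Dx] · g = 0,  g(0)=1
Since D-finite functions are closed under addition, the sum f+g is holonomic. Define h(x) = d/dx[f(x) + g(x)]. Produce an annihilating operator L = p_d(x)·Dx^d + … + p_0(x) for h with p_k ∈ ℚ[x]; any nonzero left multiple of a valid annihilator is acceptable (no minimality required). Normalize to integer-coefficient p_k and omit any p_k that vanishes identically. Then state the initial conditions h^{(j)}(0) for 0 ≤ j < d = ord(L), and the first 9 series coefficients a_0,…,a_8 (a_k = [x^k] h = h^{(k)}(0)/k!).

L = (6848 + 35072·x + 150784·x^2 + 87040·x^3 + 204800·x^4 + 147456·x^5 + 196608·x^6) + (-560 - 4048·x + 5184·x^2 + 13952·x^3 + 2560·x^4 + 18432·x^5 + 57344·x^6 + 65536·x^7)·Dx + (428 + 2192·x + 9424·x^2 + 5440·x^3 + 12800·x^4 + 9216·x^5 + 12288·x^6)·Dx^2 + (-35 - 253·x + 324·x^2 + 872·x^3 + 160·x^4 + 1152·x^5 + 3584·x^6 + 4096·x^7)·Dx^3  (order 3).
h: a_k = 1, -6, 27, 476/3, 325, 15778/15, 3087, 2939896/315, 26361, …
ICs: h(0) = 1, h′(0) = -6, h′′(0) = 54.

f: a_k = 1, 0, -8, 0, 32/3, 0, -256/45, 0, 512/315, …
g: a_k = 1, 1, 5, 9, 29, 65, 181, 441, 1165, …
f+g: L₀ = lclm(L_f,L_g), ord ≤ 2+1.
h=h₀': d/dx-closure on L₀ ⇒ L.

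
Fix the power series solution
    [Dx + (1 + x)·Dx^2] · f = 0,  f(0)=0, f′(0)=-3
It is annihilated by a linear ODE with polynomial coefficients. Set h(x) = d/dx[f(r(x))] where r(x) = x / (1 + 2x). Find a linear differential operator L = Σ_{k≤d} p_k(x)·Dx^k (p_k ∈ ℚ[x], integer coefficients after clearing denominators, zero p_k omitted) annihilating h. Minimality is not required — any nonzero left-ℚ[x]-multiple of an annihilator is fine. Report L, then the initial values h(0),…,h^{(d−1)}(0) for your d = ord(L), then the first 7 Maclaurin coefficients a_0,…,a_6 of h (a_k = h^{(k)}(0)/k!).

f: a_k = 0, -3, 3/2, -1, 3/4, -3/5, 1/2, …
h₀=f(r): pull back L_f along r ⇒ L₀.
h=h₀': d/dx-closure on L₀ ⇒ L.
L = (5 + 12·x) + (1 + 5·x + 6·x^2)·Dx  (order 1).
h: a_k = -3, 15, -57, 195, -633, 1995, -6177, …
ICs: h(0) = -3.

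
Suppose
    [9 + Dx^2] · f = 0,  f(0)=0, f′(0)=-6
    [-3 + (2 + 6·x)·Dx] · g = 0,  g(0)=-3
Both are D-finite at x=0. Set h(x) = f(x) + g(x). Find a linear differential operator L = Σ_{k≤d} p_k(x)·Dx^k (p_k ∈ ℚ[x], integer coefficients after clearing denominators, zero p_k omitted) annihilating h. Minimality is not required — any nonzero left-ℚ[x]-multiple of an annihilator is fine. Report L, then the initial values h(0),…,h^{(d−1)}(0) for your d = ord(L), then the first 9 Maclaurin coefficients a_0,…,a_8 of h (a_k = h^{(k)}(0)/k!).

f: a_k = 0, -6, 0, 9, 0, -81/20, 0, 243/280, 0, …
g: a_k = -3, -9/2, 27/8, -81/16, 1215/128, -5103/256, 45927/1024, -216513/2048, 8444007/32768, …
h₀=f+g: left-lcm gives L₀, ord ≤ 3.
L = (-63 - 216·x - 324·x^2) + (18 + 198·x + 648·x^2 + 648·x^3)·Dx + (-7 - 24·x - 36·x^2)·Dx^2 + (2 + 22·x + 72·x^2 + 72·x^3)·Dx^3  (order 3).
h: a_k = -3, -21/2, 27/8, 63/16, 1215/128, -30699/1280, 45927/1024, -7515747/71680, 8444007/32768, …
ICs: h(0) = -3, h′(0) = -21/2, h′′(0) = 27/4.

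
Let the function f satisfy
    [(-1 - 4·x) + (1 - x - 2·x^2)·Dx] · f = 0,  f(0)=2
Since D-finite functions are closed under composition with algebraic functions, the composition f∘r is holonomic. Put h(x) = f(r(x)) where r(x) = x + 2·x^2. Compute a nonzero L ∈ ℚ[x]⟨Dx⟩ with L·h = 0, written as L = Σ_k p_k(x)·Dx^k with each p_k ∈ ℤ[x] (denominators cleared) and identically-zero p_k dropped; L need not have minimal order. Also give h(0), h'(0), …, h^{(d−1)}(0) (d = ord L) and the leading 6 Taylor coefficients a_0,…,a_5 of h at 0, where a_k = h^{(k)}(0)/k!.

L = (1 + 8·x + 24·x^2 + 32·x^3) + (-1 + x + 4·x^2 + 8·x^3 + 8·x^4)·Dx  (order 1).
h: a_k = 2, 2, 10, 34, 106, 338, …
ICs: h(0) = 2.

f: a_k = 2, 2, 6, 10, 22, 42, …
f∘r: x↦r, Dx↦Dx/r' in L_f ⇒ L₀.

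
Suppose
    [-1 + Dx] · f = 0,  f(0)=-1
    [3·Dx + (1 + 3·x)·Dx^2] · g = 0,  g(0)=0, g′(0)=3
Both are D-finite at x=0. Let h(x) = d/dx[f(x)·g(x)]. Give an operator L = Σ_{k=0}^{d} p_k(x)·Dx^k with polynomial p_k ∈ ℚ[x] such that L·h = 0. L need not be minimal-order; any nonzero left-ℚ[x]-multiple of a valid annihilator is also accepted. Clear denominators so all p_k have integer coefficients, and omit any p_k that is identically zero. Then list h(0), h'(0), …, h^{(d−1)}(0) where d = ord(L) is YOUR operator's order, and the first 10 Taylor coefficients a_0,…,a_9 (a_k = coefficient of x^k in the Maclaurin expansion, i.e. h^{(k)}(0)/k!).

L = (13 - 12·x + 9·x^2) + (-11 + 15·x - 18·x^2)·Dx + (-2 - 3·x + 9·x^2)·Dx^2  (order 2).
h: a_k = -3, 3, -18, 52, -1289/8, 3921/8, -44561/30, 134669/30, -12133959/896, 4935863537/120960, …
ICs: h(0) = -3, h′(0) = 3.

f: a_k = -1, -1, -1/2, -1/6, -1/24, -1/120, -1/720, -1/5040, -1/40320, -1/362880, …
g: a_k = 0, 3, -9/2, 9, -81/4, 243/5, -243/2, 2187/7, -6561/8, 2187, …
h₀=f·g: eliminate ⇒ L₀, order ≤ 1·2.
Derive L from L₀ (diff closure).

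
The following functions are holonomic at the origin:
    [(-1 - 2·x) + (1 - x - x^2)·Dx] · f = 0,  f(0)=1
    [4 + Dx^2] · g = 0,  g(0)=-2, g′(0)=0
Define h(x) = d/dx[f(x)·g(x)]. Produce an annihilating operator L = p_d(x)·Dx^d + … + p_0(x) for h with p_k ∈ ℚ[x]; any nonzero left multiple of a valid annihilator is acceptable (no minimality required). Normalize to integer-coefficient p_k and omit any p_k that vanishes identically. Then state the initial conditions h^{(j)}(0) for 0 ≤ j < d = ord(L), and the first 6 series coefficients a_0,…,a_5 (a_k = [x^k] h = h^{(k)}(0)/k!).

f: a_k = 1, 1, 2, 3, 5, 8, …
g: a_k = -2, 0, 4, 0, -4/3, 0, …
Sym-product of L_f,L_g gives L₀ (≤ ord 2).
Derive L from L₀ (diff closure).
L = (-6 - 16·x - 8·x^2 + 16·x^3 + 8·x^4) + (-1 + 2·x + 12·x^2 + 8·x^3)·Dx + (1 - 3·x - x^2 + 4·x^3 + 2·x^4)·Dx^2  (order 2).
h: a_k = -2, 0, -6, -40/3, -80/3, -764/15, …
ICs: h(0) = -2, h′(0) = 0.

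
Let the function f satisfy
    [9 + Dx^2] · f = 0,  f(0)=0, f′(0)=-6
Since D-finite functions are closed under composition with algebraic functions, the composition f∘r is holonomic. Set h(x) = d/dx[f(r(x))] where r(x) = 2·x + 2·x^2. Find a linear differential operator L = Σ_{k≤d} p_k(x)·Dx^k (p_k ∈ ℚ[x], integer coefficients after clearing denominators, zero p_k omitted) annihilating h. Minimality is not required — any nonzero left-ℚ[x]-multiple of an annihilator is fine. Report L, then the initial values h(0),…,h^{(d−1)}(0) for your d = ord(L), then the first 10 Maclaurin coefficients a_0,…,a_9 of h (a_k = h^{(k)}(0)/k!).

L = (48 + 288·x + 864·x^2 + 1152·x^3 + 576·x^4) + (-6 - 12·x)·Dx + (1 + 4·x + 4·x^2)·Dx^2  (order 2).
h: a_k = -12, -24, 216, 864, 432, -3456, -41472/5, -20736/5, 513216/35, 228096/7, …
ICs: h(0) = -12, h′(0) = -24.

f: a_k = 0, -6, 0, 9, 0, -81/20, 0, 243/280, 0, -243/2240, …
Change of var in L_f (x↦r) gives L₀.
h=h₀': d/dx-closure on L₀ ⇒ L.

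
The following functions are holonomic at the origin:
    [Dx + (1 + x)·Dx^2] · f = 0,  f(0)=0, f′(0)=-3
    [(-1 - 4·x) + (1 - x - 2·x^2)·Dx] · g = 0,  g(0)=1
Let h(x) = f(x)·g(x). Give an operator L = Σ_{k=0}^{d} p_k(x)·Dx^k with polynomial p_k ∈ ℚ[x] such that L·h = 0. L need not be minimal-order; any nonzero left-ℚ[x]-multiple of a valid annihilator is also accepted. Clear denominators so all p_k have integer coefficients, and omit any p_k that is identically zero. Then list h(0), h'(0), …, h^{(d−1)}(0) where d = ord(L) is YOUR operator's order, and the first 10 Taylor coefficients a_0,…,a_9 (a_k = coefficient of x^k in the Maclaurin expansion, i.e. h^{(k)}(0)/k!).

L = (5 + 8·x) + (1 + 11·x + 10·x^2)·Dx + (-1 + 3·x^2 + 2·x^3)·Dx^2  (order 2).
h: a_k = 0, -3, -3/2, -17/2, -43/4, -567/20, -987/20, -14907/140, -11469/56, -351199/840, …
ICs: h(0) = 0, h′(0) = -3.

f: a_k = 0, -3, 3/2, -1, 3/4, -3/5, 1/2, -3/7, 3/8, -1/3, …
g: a_k = 1, 1, 3, 5, 11, 21, 43, 85, 171, 341, …
Product ⇒ symmetric product L₀, ord ≤ 2.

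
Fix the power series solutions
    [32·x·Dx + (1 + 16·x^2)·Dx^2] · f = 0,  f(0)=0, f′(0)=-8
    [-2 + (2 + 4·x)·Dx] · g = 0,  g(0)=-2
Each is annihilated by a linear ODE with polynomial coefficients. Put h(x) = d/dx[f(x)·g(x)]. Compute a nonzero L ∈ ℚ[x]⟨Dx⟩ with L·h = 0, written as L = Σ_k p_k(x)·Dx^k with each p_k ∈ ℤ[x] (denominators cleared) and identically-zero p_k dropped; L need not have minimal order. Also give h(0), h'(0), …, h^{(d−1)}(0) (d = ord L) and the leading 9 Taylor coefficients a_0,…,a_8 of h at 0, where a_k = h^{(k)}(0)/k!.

f: a_k = 0, -8, 0, 128/3, 0, -2048/5, 0, 32768/7, 0, …
g: a_k = -2, -2, 1, -1, 5/4, -7/4, 21/8, -33/8, 429/64, …
f·g: L₀ = L_f ⊗_s L_g, ord ≤ 2·1.
Derive L from L₀ (diff closure).
L = (29 + 320·x - 1120·x^2 - 3072·x^3 - 768·x^4) + (38 + 300·x - 576·x^2 - 6656·x^3 - 10752·x^4 - 3072·x^5)·Dx + (3 - 20·x - 84·x^2 - 512·x^3 - 2176·x^4 - 3072·x^5 - 1024·x^6)·Dx^2  (order 2).
h: a_k = 16, 32, -280, -928/3, 12778/3, 23716/5, -1022653/15, -7555256/105, 60850925/56, …
ICs: h(0) = 16, h′(0) = 32.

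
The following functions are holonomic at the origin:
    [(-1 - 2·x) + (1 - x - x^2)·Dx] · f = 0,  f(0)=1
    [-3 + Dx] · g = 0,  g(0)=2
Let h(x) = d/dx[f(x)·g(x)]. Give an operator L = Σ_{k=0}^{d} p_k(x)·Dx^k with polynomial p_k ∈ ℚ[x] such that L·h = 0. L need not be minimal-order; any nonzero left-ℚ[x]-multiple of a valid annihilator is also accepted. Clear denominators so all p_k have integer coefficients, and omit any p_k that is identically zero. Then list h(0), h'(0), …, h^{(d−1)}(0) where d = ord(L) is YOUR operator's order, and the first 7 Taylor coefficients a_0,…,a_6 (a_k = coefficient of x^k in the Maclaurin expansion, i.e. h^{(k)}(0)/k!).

f: a_k = 1, 1, 2, 3, 5, 8, 13, …
g: a_k = 2, 6, 9, 9, 27/4, 81/20, 81/40, …
h₀=f·g: eliminate ⇒ L₀, order ≤ 1·1.
Differentiate: ansatz ord ≤ ord L₀ ⇒ L.
L = (19 - 6·x - 21·x^2 + 6·x^3 + 9·x^4) + (-4 + 5·x + 6·x^2 - 4·x^3 - 3·x^4)·Dx  (order 1).
h: a_k = 8, 38, 108, 247, 509, 19869/20, 18777/10, …
ICs: h(0) = 8.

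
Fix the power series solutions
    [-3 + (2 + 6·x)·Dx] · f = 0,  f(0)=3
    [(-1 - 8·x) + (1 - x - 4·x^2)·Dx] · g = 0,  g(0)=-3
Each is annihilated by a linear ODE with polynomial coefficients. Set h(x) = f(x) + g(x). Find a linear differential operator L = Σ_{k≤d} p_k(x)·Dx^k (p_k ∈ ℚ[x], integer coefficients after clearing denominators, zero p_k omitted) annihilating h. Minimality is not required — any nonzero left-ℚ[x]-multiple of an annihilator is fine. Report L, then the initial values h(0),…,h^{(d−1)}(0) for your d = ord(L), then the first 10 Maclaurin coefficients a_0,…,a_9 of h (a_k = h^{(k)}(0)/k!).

f: a_k = 3, 9/2, -27/8, 81/16, -1215/128, 5103/256, -45927/1024, 216513/2048, -8444007/32768, 42220035/65536, …
g: a_k = -3, -3, -15, -27, -87, -195, -543, -1323, -3495, -8787, …
Sum ⇒ L₀ = lclm(L_f,L_g) in ℚ(x)⟨Dx⟩.
L = (69 + 387·x + 900·x^2 + 1440·x^3) + (-49 - 318·x - 1257·x^2 - 3240·x^3 - 3600·x^4)·Dx + (-2 + 46·x + 234·x^2 - 86·x^3 - 1440·x^4 - 1440·x^5)·Dx^2  (order 2).
h: a_k = 0, 3/2, -147/8, -351/16, -12351/128, -44817/256, -601959/1024, -2492991/2048, -122968167/32768, -533644797/65536, …
ICs: h(0) = 0, h′(0) = 3/2.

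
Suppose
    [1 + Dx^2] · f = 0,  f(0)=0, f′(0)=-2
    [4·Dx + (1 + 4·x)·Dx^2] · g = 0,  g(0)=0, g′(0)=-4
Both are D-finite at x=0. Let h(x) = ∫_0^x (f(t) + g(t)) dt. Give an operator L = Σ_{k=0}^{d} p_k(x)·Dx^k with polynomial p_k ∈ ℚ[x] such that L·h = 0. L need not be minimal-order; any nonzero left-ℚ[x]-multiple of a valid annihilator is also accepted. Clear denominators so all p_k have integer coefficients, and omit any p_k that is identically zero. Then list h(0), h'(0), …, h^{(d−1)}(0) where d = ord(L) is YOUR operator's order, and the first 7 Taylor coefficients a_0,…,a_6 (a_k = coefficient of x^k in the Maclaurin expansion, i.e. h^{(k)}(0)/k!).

L = (388 + 32·x + 64·x^2)·Dx^2 + (33 + 140·x + 48·x^2 + 64·x^3)·Dx^3 + (388 + 32·x + 64·x^2)·Dx^4 + (33 + 140·x + 48·x^2 + 64·x^3)·Dx^5  (order 5).
h: a_k = 0, 0, -3, 8/3, -21/4, 64/5, -12289/360, …
ICs: h(0) = 0, h′(0) = 0, h′′(0) = -6, h′′′(0) = 16, h′′′′(0) = -126.

f: a_k = 0, -2, 0, 1/3, 0, -1/60, 0, …
g: a_k = 0, -4, 8, -64/3, 64, -1024/5, 2048/3, …
Sum ⇒ L₀ = lclm(L_f,L_g) in ℚ(x)⟨Dx⟩.
∫: right-multiply L₀ by Dx.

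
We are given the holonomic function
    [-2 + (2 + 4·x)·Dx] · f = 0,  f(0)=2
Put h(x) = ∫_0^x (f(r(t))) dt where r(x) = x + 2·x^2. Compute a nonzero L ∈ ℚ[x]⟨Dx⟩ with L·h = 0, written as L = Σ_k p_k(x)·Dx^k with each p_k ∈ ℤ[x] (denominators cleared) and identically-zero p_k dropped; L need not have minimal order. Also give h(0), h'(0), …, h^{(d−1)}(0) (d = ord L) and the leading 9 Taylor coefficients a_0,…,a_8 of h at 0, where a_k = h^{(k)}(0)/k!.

f: a_k = 2, 2, -1, 1, -5/4, 7/4, -21/8, 33/8, -429/64, …
h₀=f(r): pull back L_f along r ⇒ L₀.
∫: right-multiply L₀ by Dx.
L = (-1 - 4·x)·Dx + (1 + 2·x + 4·x^2)·Dx^2  (order 2).
h: a_k = 0, 2, 1, 1, -3/4, 3/20, 5/8, -57/56, 21/64, …
ICs: h(0) = 0, h′(0) = 2.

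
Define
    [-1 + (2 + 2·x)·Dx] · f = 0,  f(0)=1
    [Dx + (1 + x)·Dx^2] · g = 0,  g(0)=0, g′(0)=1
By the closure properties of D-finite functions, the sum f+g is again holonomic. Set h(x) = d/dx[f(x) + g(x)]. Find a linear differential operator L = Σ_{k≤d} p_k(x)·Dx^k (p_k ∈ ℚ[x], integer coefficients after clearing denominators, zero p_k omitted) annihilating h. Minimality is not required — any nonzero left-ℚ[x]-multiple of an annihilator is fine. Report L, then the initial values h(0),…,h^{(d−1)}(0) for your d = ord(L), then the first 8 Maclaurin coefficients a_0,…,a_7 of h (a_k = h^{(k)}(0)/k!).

f: a_k = 1, 1/2, -1/8, 1/16, -5/128, 7/256, -21/1024, 33/2048, …
g: a_k = 0, 1, -1/2, 1/3, -1/4, 1/5, -1/6, 1/7, …
h₀=f+g: left-lcm gives L₀, ord ≤ 3.
Derive L from L₀ (diff closure).
L = 1 + (5 + 5·x)·Dx + (2 + 4·x + 2·x^2)·Dx^2  (order 2).
h: a_k = 3/2, -5/4, 19/16, -37/32, 291/256, -575/512, 2279/2048, -4525/4096, …
ICs: h(0) = 3/2, h′(0) = -5/4.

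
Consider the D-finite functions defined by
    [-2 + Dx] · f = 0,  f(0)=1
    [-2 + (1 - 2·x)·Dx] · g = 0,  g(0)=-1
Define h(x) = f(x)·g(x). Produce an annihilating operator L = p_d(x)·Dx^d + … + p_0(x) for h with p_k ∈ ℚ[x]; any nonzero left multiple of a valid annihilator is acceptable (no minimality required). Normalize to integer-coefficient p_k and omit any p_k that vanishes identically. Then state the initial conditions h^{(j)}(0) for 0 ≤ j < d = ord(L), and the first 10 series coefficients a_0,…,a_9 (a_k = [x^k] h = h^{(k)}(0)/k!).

f: a_k = 1, 2, 2, 4/3, 2/3, 4/15, 4/45, 8/315, 2/315, 4/2835, …
g: a_k = -1, -2, -4, -8, -16, -32, -64, -128, -256, -512, …
h₀=f·g: eliminate ⇒ L₀, order ≤ 1·1.
L = (4 - 4·x) + (-1 + 2·x)·Dx  (order 1).
h: a_k = -1, -4, -10, -64/3, -130/3, -1304/15, -7828/45, -21920/63, -219202/315, -789128/567, …
ICs: h(0) = -1.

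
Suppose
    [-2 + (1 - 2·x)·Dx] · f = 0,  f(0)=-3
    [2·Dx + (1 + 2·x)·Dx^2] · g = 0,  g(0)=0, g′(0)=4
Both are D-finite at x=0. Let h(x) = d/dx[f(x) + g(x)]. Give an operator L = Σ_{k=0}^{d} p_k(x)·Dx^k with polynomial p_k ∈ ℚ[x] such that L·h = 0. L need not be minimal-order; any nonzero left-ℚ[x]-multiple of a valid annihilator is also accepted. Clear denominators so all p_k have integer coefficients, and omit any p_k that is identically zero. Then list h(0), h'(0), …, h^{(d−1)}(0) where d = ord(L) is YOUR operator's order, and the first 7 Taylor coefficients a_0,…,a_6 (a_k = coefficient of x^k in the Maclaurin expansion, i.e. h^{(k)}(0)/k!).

L = (40 + 16·x) + (8 + 64·x + 32·x^2)·Dx + (-3 - 2·x + 12·x^2 + 8·x^3)·Dx^2  (order 2).
h: a_k = -2, -32, -56, -224, -416, -1280, -2432, …
ICs: h(0) = -2, h′(0) = -32.

f: a_k = -3, -6, -12, -24, -48, -96, -192, …
g: a_k = 0, 4, -4, 16/3, -8, 64/5, -64/3, …
f+g: L₀ = lclm(L_f,L_g), ord ≤ 1+2.
Derive L from L₀ (diff closure).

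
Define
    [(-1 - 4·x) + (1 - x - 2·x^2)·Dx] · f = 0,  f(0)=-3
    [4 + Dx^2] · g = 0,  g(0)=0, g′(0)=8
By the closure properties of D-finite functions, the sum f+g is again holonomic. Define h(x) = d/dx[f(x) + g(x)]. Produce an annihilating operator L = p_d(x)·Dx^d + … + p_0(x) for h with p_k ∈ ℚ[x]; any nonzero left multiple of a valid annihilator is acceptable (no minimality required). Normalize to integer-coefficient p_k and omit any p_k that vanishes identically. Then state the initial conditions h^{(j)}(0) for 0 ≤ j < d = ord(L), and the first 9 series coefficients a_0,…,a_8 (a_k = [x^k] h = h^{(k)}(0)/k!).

L = (576 + 2400·x + 5616·x^2 + 3360·x^3 + 3840·x^4 + 1152·x^5 + 768·x^6) + (-68 - 236·x + 240·x^2 + 488·x^3 + 560·x^4 + 672·x^5 + 448·x^6 + 256·x^7)·Dx + (144 + 600·x + 1404·x^2 + 840·x^3 + 960·x^4 + 288·x^5 + 192·x^6)·Dx^2 + (-17 - 59·x + 60·x^2 + 122·x^3 + 140·x^4 + 168·x^5 + 112·x^6 + 64·x^7)·Dx^3  (order 3).
h: a_k = 5, -18, -61, -132, -929/3, -774, -80357/45, -4104, -2900189/315, …
ICs: h(0) = 5, h′(0) = -18, h′′(0) = -122.

f: a_k = -3, -3, -9, -15, -33, -63, -129, -255, -513, …
g: a_k = 0, 8, 0, -16/3, 0, 16/15, 0, -32/315, 0, …
Sum ⇒ L₀ = lclm(L_f,L_g) in ℚ(x)⟨Dx⟩.
h₀' ⇒ L via d/dx closure of L₀.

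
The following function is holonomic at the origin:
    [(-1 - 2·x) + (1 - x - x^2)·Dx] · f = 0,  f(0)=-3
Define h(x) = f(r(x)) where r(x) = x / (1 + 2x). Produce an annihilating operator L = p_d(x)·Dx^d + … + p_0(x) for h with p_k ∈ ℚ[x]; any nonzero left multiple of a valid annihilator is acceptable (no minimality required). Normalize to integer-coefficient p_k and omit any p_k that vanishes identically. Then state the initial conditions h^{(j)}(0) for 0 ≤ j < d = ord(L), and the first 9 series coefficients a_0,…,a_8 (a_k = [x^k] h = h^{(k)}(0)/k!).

L = (-1 - 4·x) + (1 + 5·x + 7·x^2 + 2·x^3)·Dx  (order 1).
h: a_k = -3, -3, 0, 3, -9, 24, -63, 165, -432, …
ICs: h(0) = -3.

f: a_k = -3, -3, -6, -9, -15, -24, -39, -63, -102, …
Substitute x→r, Dx→(1/r')Dx; clear ⇒ L₀.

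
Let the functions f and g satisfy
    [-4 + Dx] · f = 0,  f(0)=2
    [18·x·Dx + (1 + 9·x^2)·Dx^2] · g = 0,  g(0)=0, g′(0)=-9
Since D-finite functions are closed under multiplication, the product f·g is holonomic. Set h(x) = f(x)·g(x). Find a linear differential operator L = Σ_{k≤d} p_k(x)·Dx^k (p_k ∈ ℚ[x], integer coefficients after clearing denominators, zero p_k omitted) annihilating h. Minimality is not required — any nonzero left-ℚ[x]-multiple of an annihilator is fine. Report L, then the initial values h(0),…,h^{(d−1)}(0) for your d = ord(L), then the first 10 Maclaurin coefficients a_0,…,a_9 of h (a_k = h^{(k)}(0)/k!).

L = (16 - 72·x + 144·x^2) + (-8 + 18·x - 72·x^2)·Dx + (1 + 9·x^2)·Dx^2  (order 2).
h: a_k = 0, -18, -72, -90, 24, -258/5, -744, 538/35, 167656/35, -33526/35, …
ICs: h(0) = 0, h′(0) = -18.

f: a_k = 2, 8, 16, 64/3, 64/3, 256/15, 512/45, 2048/315, 1024/315, 4096/2835, …
g: a_k = 0, -9, 0, 27, 0, -729/5, 0, 6561/7, 0, -6561, …
Sym-product of L_f,L_g gives L₀ (≤ ord 2).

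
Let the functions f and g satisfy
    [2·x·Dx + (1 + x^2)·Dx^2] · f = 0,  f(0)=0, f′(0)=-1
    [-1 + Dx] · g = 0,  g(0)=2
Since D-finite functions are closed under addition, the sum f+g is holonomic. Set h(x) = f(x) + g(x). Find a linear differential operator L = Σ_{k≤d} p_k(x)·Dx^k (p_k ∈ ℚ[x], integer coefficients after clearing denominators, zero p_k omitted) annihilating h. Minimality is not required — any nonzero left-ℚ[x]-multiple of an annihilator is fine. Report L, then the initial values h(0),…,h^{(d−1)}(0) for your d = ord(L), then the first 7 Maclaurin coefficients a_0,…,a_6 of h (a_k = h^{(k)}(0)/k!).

f: a_k = 0, -1, 0, 1/3, 0, -1/5, 0, …
g: a_k = 2, 2, 1, 1/3, 1/12, 1/60, 1/360, …
f+g: L₀ = lclm(L_f,L_g), ord ≤ 2+1.
L = (2 - 4·x - 2·x^2)·Dx + (-3 + 3·x + x^2 - x^3)·Dx^2 + (1 + x + x^2 + x^3)·Dx^3  (order 3).
h: a_k = 2, 1, 1, 2/3, 1/12, -11/60, 1/360, …
ICs: h(0) = 2, h′(0) = 1, h′′(0) = 2.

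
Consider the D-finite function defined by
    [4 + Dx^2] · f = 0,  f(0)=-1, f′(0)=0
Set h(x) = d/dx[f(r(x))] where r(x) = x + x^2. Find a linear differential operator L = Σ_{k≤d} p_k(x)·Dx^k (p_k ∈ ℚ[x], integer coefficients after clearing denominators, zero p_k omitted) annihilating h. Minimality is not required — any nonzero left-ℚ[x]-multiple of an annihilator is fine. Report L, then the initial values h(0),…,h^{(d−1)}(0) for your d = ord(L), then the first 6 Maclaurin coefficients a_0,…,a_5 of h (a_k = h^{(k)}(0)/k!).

f: a_k = -1, 0, 2, 0, -2/3, 0, …
Substitute x→r, Dx→(1/r')Dx; clear ⇒ L₀.
Differentiate: ansatz ord ≤ ord L₀ ⇒ L.
L = (16 + 32·x + 96·x^2 + 128·x^3 + 64·x^4) + (-6 - 12·x)·Dx + (1 + 4·x + 4·x^2)·Dx^2  (order 2).
h: a_k = 0, 4, 12, 16/3, -40/3, -352/15, …
ICs: h(0) = 0, h′(0) = 4.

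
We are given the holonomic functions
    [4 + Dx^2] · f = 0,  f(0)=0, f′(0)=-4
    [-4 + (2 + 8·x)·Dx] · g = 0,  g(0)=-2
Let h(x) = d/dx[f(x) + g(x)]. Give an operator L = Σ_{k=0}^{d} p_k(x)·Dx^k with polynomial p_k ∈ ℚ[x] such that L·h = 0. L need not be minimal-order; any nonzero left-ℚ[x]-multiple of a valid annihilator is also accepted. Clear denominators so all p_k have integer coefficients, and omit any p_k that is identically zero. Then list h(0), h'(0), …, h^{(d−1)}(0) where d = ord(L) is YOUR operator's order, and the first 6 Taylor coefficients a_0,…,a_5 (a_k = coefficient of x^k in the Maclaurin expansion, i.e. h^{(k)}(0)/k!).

L = (-32 - 16·x - 32·x^2) + (-4 - 24·x - 48·x^2 - 64·x^3)·Dx + (-8 - 4·x - 8·x^2)·Dx^2 + (-1 - 6·x - 12·x^2 - 16·x^3)·Dx^3  (order 3).
h: a_k = -8, 8, -16, 80, -848/3, 1008, …
ICs: h(0) = -8, h′(0) = 8, h′′(0) = -32.

f: a_k = 0, -4, 0, 8/3, 0, -8/15, …
g: a_k = -2, -4, 4, -8, 20, -56, …
f+g: L₀ = lclm(L_f,L_g), ord ≤ 2+1.
Differentiate: ansatz ord ≤ ord L₀ ⇒ L.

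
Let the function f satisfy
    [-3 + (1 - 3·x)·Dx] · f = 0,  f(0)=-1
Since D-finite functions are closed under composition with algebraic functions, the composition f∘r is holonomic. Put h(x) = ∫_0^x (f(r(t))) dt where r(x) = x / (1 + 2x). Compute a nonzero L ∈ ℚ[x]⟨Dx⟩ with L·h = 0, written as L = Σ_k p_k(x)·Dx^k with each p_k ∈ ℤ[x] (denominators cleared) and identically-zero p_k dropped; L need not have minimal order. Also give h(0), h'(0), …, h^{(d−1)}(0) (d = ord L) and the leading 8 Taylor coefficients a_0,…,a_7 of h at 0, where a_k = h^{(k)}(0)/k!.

f: a_k = -1, -3, -9, -27, -81, -243, -729, -2187, …
f∘r: x↦r, Dx↦Dx/r' in L_f ⇒ L₀.
h=∫₀ˣh₀: take L = L₀·Dx.
L = 3·Dx + (-1 - x + 2·x^2)·Dx^2  (order 2).
h: a_k = 0, -1, -3/2, -1, -3/4, -3/5, -1/2, -3/7, …
ICs: h(0) = 0, h′(0) = -1.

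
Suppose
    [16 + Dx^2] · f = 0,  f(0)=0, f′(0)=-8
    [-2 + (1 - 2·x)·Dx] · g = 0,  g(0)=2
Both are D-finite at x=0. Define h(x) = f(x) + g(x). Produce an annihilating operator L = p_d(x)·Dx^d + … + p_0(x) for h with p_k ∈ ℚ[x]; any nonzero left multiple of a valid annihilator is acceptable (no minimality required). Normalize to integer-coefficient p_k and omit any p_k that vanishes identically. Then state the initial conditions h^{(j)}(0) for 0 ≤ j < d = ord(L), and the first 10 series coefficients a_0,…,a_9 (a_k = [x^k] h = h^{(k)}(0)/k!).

L = (-160 + 256·x - 256·x^2) + (48 - 224·x + 384·x^2 - 256·x^3)·Dx + (-10 + 16·x - 16·x^2)·Dx^2 + (3 - 14·x + 24·x^2 - 16·x^3)·Dx^3  (order 3).
h: a_k = 2, -4, 8, 112/3, 32, 704/15, 128, 82688/315, 512, 2898944/2835, …
ICs: h(0) = 2, h′(0) = -4, h′′(0) = 16.

f: a_k = 0, -8, 0, 64/3, 0, -256/15, 0, 2048/315, 0, -4096/2835, …
g: a_k = 2, 4, 8, 16, 32, 64, 128, 256, 512, 1024, …
L₀ := lclm(L_f,L_g); ord L₀ ≤ 2+1.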